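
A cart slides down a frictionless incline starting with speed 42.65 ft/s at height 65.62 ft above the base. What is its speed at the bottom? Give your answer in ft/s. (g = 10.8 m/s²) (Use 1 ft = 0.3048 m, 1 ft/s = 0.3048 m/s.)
Convert to SI: v₀ = 12.9997 m/s, h = 20.001 m
½mv₀² + mgh = ½mv² ⇒ v = √(v₀² + 2gh) = √(12.9997² + 2·10.8·20.001) = 24.5156 m/s = 80.43 ft/s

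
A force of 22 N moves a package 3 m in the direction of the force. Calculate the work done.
W = F·d = (22)(3) = 66.0 J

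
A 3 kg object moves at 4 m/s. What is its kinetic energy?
KE = ½mv² = ½(3)(4)² = 24.0 J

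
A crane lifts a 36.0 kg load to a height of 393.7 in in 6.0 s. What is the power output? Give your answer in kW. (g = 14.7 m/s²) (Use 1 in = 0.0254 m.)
Convert to SI: m = 36.0 kg, h = 9.99998 m, t = 6.0 s
P = mgh/t = (36.0)(14.7)(9.99998)/6.0 = 881.998 W = 0.882 kW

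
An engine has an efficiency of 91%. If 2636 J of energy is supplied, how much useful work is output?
W_out = η·W_in = 0.91·2636 = 2398.76 J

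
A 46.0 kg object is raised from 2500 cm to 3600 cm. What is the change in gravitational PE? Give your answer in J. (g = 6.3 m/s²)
Convert to SI: m = 46.0 kg, Δh = 11.0 m
ΔPE = mgΔh = (46.0)(6.3)(11.0) = 3188 J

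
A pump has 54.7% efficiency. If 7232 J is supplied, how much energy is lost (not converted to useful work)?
W_lost = W_in(1 − η) = 7232·(1 − 0.547) = 3276 J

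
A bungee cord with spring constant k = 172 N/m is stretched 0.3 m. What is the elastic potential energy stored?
PE = ½kx² = ½(172)(0.3)² = 7.74 J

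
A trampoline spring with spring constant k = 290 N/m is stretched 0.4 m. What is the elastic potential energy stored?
PE = ½kx² = ½(290)(0.4)² = 23.2 J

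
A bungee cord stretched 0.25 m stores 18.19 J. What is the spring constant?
k = 2·PE/x² = 2·18.19/(0.25)² = 582.1 N/m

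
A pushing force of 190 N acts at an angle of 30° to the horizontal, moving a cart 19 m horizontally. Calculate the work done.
W = F·d·cosθ = (190)(19)cos(30°) = 3126 J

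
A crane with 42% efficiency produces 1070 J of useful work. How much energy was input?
W_in = W_out/η = 1070/0.42 = 2548 J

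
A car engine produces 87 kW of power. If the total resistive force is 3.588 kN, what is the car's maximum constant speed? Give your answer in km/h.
Convert to SI: F = 3588.0 N
P = Fv ⇒ v = P/F = 87000 W/3588.0 N = 24.2475 m/s = 87.29 km/h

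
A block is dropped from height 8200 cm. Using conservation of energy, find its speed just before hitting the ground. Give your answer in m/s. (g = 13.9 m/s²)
Convert to SI: h = 82.0 m
mgh = ½mv² ⇒ v = √(2gh) = √(2·13.9·82.0) = 47.75 m/s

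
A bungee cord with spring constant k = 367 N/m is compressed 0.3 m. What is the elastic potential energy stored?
PE = ½kx² = ½(367)(0.3)² = 16.52 J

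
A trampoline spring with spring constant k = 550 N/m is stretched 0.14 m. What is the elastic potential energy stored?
PE = ½kx² = ½(550)(0.14)² = 5.39 J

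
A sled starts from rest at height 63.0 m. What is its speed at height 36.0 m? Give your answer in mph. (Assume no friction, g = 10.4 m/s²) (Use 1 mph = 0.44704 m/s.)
mgh₁ = mgh₂ + ½mv² ⇒ v = √(2g(h₁−h₂)) = √(2·10.4·27.0) = 23.6981 m/s = 53.01 mph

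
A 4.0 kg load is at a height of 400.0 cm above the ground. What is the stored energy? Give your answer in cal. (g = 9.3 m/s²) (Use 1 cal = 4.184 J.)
Convert to SI: m = 4.0 kg, h = 4.0 m
PE = mgh = (4.0)(9.3)(4.0) = 148.8 J = 35.56 cal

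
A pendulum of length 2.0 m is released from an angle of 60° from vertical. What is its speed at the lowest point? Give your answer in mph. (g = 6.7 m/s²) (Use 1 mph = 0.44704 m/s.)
h = L(1 − cosθ) = 2.0(1 − cos60°) = 1.0 m
v = √(2gh) = √(2·6.7·1.0) = 3.6606 m/s = 8.189 mph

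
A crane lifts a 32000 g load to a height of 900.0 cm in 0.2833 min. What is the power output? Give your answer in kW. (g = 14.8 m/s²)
Convert to SI: m = 32.0 kg, h = 9.0 m, t = 16.998 s
P = mgh/t = (32.0)(14.8)(9.0)/16.998 = 250.759 W = 0.2508 kW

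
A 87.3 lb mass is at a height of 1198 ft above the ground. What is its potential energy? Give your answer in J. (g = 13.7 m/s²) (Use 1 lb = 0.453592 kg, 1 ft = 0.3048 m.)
Convert to SI: m = 39.5986 kg, h = 365.15 m
PE = mgh = (39.5986)(13.7)(365.15) = 198100 J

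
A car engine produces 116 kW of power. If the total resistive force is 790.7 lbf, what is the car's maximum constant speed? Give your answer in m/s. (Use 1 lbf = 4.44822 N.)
Convert to SI: F = 3517.21 N
P = Fv ⇒ v = P/F = 116000 W/3517.21 N = 32.98 m/s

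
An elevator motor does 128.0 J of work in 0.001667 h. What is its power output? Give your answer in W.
Convert to SI: W = 128.0 J, t = 6.0012 s
P = W/t = 128.0/6.0012 = 21.33 W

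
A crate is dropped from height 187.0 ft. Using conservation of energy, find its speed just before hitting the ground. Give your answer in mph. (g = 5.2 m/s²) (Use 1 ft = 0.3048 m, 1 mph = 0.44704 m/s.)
Convert to SI: h = 56.9976 m
mgh = ½mv² ⇒ v = √(2gh) = √(2·5.2·56.9976) = 24.347 m/s = 54.46 mph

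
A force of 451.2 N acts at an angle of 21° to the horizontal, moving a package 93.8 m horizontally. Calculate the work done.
W = F·d·cosθ = (451.2)(93.8)cos(21°) = 39510 J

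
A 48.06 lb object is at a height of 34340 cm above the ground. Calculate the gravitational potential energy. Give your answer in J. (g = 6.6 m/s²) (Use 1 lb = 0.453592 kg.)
Convert to SI: m = 21.7996 kg, h = 343.4 m
PE = mgh = (21.7996)(6.6)(343.4) = 49410 J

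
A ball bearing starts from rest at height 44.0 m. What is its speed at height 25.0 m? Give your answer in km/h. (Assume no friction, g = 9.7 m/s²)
mgh₁ = mgh₂ + ½mv² ⇒ v = √(2g(h₁−h₂)) = √(2·9.7·19.0) = 19.199 m/s = 69.12 km/h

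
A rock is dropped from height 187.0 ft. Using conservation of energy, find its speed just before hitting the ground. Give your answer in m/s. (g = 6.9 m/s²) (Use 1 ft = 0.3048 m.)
Convert to SI: h = 56.9976 m
mgh = ½mv² ⇒ v = √(2gh) = √(2·6.9·56.9976) = 28.05 m/s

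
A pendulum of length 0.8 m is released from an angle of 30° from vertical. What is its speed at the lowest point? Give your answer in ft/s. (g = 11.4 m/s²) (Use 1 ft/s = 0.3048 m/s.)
h = L(1 − cosθ) = 0.8(1 − cos30°) = 0.10718 m
v = √(2gh) = √(2·11.4·0.10718) = 1.56323 m/s = 5.129 ft/s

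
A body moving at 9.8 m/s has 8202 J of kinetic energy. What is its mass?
m = 2·KE/v² = 2·8202/(9.8)² = 170.8 kg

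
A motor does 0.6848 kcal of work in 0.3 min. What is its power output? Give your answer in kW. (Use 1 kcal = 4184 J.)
Convert to SI: W = 2865.2 J, t = 18.0 s
P = W/t = 2865.2/18.0 = 159.178 W = 0.1592 kW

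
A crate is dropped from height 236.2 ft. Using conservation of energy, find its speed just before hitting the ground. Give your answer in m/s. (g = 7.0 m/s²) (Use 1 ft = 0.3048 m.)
Convert to SI: h = 71.9938 m
mgh = ½mv² ⇒ v = √(2gh) = √(2·7.0·71.9938) = 31.75 m/s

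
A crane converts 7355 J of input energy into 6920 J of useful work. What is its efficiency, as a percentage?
η = W_out/W_in = 6920/7355 = 94.09%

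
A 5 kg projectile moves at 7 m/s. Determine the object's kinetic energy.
KE = ½mv² = ½(5)(7)² = 122.5 J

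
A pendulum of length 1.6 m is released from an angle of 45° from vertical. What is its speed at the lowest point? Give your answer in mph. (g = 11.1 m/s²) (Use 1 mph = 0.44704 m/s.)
h = L(1 − cosθ) = 1.6(1 − cos45°) = 0.468629 m
v = √(2gh) = √(2·11.1·0.468629) = 3.22546 m/s = 7.215 mph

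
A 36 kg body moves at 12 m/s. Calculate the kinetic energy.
KE = ½mv² = ½(36)(12)² = 2592.0 J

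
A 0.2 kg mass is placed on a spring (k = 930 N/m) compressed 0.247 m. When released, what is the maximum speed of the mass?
½kx² = ½mv² ⇒ v = x√(k/m) = (0.247)√(930/0.2) = 16.84 m/s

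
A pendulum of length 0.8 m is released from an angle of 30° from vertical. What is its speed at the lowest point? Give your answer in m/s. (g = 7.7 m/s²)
h = L(1 − cosθ) = 0.8(1 − cos30°) = 0.10718 m
v = √(2gh) = √(2·7.7·0.10718) = 1.285 m/s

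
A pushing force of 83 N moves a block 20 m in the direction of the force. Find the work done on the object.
W = F·d = (83)(20) = 1660 J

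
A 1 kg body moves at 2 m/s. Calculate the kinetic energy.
KE = ½mv² = ½(1)(2)² = 2.0 J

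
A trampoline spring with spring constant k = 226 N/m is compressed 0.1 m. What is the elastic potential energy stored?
PE = ½kx² = ½(226)(0.1)² = 1.13 J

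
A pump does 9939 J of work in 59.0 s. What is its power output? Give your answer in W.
P = W/t = 9939.0/59.0 = 168.5 W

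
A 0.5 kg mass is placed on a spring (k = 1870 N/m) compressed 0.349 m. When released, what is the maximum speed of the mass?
½kx² = ½mv² ⇒ v = x√(k/m) = (0.349)√(1870/0.5) = 21.34 m/s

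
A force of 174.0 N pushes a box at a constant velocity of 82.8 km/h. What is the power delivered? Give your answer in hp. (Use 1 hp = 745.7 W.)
Convert to SI: F = 174.0 N, v = 23.0 m/s
P = Fv = (174.0)(23.0) = 4002.0 W = 5.367 hp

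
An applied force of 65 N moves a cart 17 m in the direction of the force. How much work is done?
W = F·d = (65)(17) = 1105 J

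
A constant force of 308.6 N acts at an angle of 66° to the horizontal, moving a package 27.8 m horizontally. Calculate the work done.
W = F·d·cosθ = (308.6)(27.8)cos(66°) = 3489 J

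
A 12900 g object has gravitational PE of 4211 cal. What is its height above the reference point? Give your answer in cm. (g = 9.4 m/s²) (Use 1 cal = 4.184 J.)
Convert to SI: m = 12.9 kg, PE = 17618.8 J
h = PE/(mg) = 17618.8/(12.9·9.4) = 145.298 m = 14530 cm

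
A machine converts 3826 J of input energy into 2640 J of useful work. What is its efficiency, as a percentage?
η = W_out/W_in = 2640/3826 = 69.0%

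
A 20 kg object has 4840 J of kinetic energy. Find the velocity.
v = √(2·KE/m) = √(2·4840/20) = 22.0 m/s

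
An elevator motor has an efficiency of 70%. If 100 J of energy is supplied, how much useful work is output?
W_out = η·W_in = 0.7·100 = 70.0 J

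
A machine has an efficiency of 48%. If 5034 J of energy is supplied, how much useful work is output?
W_out = η·W_in = 0.48·5034 = 2416.32 J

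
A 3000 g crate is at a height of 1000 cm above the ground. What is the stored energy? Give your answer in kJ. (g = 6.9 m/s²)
Convert to SI: m = 3.0 kg, h = 10.0 m
PE = mgh = (3.0)(6.9)(10.0) = 207.0 J = 0.207 kJ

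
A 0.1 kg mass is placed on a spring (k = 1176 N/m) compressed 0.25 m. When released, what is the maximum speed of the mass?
½kx² = ½mv² ⇒ v = x√(k/m) = (0.25)√(1176/0.1) = 27.11 m/s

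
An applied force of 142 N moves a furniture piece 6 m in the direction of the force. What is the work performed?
W = F·d = (142)(6) = 852.0 J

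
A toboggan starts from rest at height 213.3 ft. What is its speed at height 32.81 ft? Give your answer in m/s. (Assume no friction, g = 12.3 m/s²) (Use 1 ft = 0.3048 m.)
Convert to SI: h₁−h₂ = 55.0134 m
mgh₁ = mgh₂ + ½mv² ⇒ v = √(2g(h₁−h₂)) = √(2·12.3·55.0134) = 36.79 m/s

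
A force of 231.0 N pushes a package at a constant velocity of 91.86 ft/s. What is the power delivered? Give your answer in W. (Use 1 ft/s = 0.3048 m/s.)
Convert to SI: F = 231.0 N, v = 27.9989 m/s
P = Fv = (231.0)(27.9989) = 6468 W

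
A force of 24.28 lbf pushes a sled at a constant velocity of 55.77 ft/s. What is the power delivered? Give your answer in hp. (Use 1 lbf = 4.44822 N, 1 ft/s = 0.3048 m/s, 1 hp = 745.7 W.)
Convert to SI: F = 108.003 N, v = 16.9987 m/s
P = Fv = (108.003)(16.9987) = 1835.91 W = 2.462 hp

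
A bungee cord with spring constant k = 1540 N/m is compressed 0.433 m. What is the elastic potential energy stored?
PE = ½kx² = ½(1540)(0.433)² = 144.4 J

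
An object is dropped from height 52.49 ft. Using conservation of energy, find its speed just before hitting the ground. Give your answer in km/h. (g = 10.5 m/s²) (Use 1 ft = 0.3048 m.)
Convert to SI: h = 15.999 m
mgh = ½mv² ⇒ v = √(2gh) = √(2·10.5·15.999) = 18.3297 m/s = 65.99 km/h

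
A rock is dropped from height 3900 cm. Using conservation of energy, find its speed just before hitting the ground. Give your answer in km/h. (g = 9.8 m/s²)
Convert to SI: h = 39.0 m
mgh = ½mv² ⇒ v = √(2gh) = √(2·9.8·39.0) = 27.6478 m/s = 99.53 km/h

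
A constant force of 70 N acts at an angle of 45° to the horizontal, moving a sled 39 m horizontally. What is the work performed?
W = F·d·cosθ = (70)(39)cos(45°) = 1930 J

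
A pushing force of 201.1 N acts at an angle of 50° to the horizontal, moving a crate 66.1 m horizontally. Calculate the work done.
W = F·d·cosθ = (201.1)(66.1)cos(50°) = 8544 J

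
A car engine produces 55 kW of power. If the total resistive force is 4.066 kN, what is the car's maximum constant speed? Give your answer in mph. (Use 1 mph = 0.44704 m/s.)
Convert to SI: F = 4066.0 N
P = Fv ⇒ v = P/F = 55000 W/4066.0 N = 13.5268 m/s = 30.26 mph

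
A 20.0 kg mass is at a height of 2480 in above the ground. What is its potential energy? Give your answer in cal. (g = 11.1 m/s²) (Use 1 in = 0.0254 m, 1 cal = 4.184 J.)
Convert to SI: m = 20.0 kg, h = 62.992 m
PE = mgh = (20.0)(11.1)(62.992) = 13984.2 J = 3342 cal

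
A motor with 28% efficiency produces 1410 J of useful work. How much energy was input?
W_in = W_out/η = 1410/0.28 = 5036 J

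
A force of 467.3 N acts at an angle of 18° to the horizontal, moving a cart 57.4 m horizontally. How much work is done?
W = F·d·cosθ = (467.3)(57.4)cos(18°) = 25510 J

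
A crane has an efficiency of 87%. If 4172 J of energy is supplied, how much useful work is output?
W_out = η·W_in = 0.87·4172 = 3629.64 J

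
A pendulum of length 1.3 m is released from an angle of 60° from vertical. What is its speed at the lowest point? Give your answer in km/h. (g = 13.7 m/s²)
h = L(1 − cosθ) = 1.3(1 − cos60°) = 0.65 m
v = √(2gh) = √(2·13.7·0.65) = 4.22019 m/s = 15.19 km/h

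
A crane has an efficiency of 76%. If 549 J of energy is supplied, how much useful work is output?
W_out = η·W_in = 0.76·549 = 417.24 J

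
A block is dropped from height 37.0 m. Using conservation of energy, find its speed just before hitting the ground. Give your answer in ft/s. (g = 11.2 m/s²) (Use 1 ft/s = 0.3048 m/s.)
mgh = ½mv² ⇒ v = √(2gh) = √(2·11.2·37.0) = 28.7889 m/s = 94.45 ft/s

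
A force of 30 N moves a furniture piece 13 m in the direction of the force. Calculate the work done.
W = F·d = (30)(13) = 390.0 J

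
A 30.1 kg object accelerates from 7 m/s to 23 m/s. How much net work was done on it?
W = ΔKE = ½m(v₂² − v₁²) = ½(30.1)(23² − 7²) = 7224.0 J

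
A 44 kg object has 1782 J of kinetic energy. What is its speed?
v = √(2·KE/m) = √(2·1782/44) = 9.0 m/s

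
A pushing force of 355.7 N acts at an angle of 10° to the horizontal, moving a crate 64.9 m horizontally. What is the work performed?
W = F·d·cosθ = (355.7)(64.9)cos(10°) = 22730 J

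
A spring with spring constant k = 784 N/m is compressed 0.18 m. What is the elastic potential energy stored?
PE = ½kx² = ½(784)(0.18)² = 12.7 J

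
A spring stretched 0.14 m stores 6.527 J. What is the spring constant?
k = 2·PE/x² = 2·6.527/(0.14)² = 666.0 N/m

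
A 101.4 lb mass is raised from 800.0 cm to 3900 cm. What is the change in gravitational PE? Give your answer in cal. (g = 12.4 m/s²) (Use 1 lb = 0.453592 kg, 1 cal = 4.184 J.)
Convert to SI: m = 45.9942 kg, Δh = 31.0 m
ΔPE = mgΔh = (45.9942)(12.4)(31.0) = 17680.2 J = 4226 cal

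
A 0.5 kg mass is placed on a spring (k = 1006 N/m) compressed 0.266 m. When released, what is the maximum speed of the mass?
½kx² = ½mv² ⇒ v = x√(k/m) = (0.266)√(1006/0.5) = 11.93 m/s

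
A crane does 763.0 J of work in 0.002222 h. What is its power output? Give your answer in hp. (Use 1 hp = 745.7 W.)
Convert to SI: W = 763.0 J, t = 7.9992 s
P = W/t = 763.0/7.9992 = 95.3845 W = 0.1279 hp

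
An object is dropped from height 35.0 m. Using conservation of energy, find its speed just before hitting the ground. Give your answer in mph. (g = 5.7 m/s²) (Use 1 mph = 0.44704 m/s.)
mgh = ½mv² ⇒ v = √(2gh) = √(2·5.7·35.0) = 19.975 m/s = 44.68 mph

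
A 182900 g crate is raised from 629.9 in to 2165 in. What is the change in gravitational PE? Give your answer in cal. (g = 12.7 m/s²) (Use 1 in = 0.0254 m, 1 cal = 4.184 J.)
Convert to SI: m = 182.9 kg, Δh = 38.9915 m
ΔPE = mgΔh = (182.9)(12.7)(38.9915) = 90570.7 J = 21650 cal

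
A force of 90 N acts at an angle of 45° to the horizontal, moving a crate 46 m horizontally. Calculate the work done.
W = F·d·cosθ = (90)(46)cos(45°) = 2927 J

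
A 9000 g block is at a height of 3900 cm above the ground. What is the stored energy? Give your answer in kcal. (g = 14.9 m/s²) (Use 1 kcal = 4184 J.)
Convert to SI: m = 9.0 kg, h = 39.0 m
PE = mgh = (9.0)(14.9)(39.0) = 5229.9 J = 1.25 kcal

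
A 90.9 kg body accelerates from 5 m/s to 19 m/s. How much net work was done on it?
W = ΔKE = ½m(v₂² − v₁²) = ½(90.9)(19² − 5²) = 15271.2 J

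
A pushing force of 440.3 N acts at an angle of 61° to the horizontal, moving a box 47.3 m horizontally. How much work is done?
W = F·d·cosθ = (440.3)(47.3)cos(61°) = 10100 J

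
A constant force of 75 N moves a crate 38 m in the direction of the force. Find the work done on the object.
W = F·d = (75)(38) = 2850 J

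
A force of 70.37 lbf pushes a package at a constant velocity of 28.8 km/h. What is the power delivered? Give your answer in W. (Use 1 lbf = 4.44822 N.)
Convert to SI: F = 313.021 N, v = 8.0 m/s
P = Fv = (313.021)(8.0) = 2504 W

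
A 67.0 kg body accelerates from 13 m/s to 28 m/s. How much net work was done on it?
W = ΔKE = ½m(v₂² − v₁²) = ½(67.0)(28² − 13²) = 20602.5 J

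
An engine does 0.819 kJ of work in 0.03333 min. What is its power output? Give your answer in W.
Convert to SI: W = 819.0 J, t = 1.9998 s
P = W/t = 819.0/1.9998 = 409.5 W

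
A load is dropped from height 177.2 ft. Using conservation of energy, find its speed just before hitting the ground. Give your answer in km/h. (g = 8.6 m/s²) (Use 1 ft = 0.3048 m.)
Convert to SI: h = 54.0106 m
mgh = ½mv² ⇒ v = √(2gh) = √(2·8.6·54.0106) = 30.4792 m/s = 109.7 km/h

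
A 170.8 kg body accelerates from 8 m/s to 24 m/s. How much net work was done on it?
W = ΔKE = ½m(v₂² − v₁²) = ½(170.8)(24² − 8²) = 43724.8 J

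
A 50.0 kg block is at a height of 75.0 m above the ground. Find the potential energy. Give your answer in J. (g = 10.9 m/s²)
PE = mgh = (50.0)(10.9)(75.0) = 40880 J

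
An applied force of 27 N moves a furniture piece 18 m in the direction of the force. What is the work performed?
W = F·d = (27)(18) = 486.0 J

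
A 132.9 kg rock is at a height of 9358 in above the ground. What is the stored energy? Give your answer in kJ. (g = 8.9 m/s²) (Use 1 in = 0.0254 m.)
Convert to SI: m = 132.9 kg, h = 237.693 m
PE = mgh = (132.9)(8.9)(237.693) = 281146 J = 281.1 kJ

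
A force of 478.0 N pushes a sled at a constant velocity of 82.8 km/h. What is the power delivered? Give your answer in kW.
Convert to SI: F = 478.0 N, v = 23.0 m/s
P = Fv = (478.0)(23.0) = 10994.0 W = 10.99 kW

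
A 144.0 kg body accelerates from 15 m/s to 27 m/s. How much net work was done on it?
W = ΔKE = ½m(v₂² − v₁²) = ½(144.0)(27² − 15²) = 36288.0 J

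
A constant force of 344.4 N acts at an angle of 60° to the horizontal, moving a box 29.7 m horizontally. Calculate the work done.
W = F·d·cosθ = (344.4)(29.7)cos(60°) = 5114 J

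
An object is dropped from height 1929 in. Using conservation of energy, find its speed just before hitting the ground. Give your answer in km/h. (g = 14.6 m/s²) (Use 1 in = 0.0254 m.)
Convert to SI: h = 48.9966 m
mgh = ½mv² ⇒ v = √(2gh) = √(2·14.6·48.9966) = 37.8246 m/s = 136.2 km/h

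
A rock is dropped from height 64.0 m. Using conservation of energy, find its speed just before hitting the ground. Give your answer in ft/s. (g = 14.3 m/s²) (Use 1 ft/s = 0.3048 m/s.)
mgh = ½mv² ⇒ v = √(2gh) = √(2·14.3·64.0) = 42.7832 m/s = 140.4 ft/s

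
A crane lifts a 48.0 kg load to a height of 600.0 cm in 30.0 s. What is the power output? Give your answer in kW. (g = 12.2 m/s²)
Convert to SI: m = 48.0 kg, h = 6.0 m, t = 30.0 s
P = mgh/t = (48.0)(12.2)(6.0)/30.0 = 117.12 W = 0.1171 kW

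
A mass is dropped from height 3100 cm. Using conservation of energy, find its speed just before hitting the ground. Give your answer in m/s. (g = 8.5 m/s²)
Convert to SI: h = 31.0 m
mgh = ½mv² ⇒ v = √(2gh) = √(2·8.5·31.0) = 22.96 m/s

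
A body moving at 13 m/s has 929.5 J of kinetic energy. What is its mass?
m = 2·KE/v² = 2·929.5/(13)² = 11.0 kg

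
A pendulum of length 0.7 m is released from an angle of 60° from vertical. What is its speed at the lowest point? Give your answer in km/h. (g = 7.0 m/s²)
h = L(1 − cosθ) = 0.7(1 − cos60°) = 0.35 m
v = √(2gh) = √(2·7.0·0.35) = 2.21359 m/s = 7.969 km/h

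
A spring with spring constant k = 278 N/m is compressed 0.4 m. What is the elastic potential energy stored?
PE = ½kx² = ½(278)(0.4)² = 22.24 J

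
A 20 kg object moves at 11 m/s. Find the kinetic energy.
KE = ½mv² = ½(20)(11)² = 1210.0 J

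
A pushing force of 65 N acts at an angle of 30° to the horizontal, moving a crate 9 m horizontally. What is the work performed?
W = F·d·cosθ = (65)(9)cos(30°) = 506.6 J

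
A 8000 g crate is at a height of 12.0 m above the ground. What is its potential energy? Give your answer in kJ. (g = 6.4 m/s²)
Convert to SI: m = 8.0 kg, h = 12.0 m
PE = mgh = (8.0)(6.4)(12.0) = 614.4 J = 0.6144 kJ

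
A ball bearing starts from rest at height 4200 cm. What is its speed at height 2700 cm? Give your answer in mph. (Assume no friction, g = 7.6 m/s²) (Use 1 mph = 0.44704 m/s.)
Convert to SI: h₁−h₂ = 15.0 m
mgh₁ = mgh₂ + ½mv² ⇒ v = √(2g(h₁−h₂)) = √(2·7.6·15.0) = 15.0997 m/s = 33.78 mph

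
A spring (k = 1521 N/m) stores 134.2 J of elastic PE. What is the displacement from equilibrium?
x = √(2·PE/k) = √(2·134.2/1521) = 0.4201 m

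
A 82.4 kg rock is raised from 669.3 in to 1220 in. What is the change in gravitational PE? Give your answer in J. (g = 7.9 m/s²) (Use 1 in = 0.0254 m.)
Convert to SI: m = 82.4 kg, Δh = 13.9878 m
ΔPE = mgΔh = (82.4)(7.9)(13.9878) = 9105 J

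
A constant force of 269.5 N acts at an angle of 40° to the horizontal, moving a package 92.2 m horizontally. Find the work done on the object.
W = F·d·cosθ = (269.5)(92.2)cos(40°) = 19030 J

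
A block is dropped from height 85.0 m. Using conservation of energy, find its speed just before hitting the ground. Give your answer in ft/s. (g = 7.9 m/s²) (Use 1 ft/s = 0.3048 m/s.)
mgh = ½mv² ⇒ v = √(2gh) = √(2·7.9·85.0) = 36.647 m/s = 120.2 ft/s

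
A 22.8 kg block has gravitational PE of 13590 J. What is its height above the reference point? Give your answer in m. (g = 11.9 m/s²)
h = PE/(mg) = 13590.0/(22.8·11.9) = 50.09 m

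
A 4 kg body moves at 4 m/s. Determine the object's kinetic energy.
KE = ½mv² = ½(4)(4)² = 32.0 J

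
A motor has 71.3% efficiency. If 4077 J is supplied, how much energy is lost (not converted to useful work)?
W_lost = W_in(1 − η) = 4077·(1 − 0.713) = 1170 J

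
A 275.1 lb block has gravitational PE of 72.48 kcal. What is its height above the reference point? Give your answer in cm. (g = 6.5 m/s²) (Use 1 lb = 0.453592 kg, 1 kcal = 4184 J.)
Convert to SI: m = 124.783 kg, PE = 303256 J
h = PE/(mg) = 303256/(124.783·6.5) = 373.887 m = 37390 cm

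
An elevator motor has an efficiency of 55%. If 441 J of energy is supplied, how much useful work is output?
W_out = η·W_in = 0.55·441 = 242.55 J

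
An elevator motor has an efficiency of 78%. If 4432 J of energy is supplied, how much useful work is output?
W_out = η·W_in = 0.78·4432 = 3456.96 J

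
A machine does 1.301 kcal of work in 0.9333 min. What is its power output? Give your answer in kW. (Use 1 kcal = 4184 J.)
Convert to SI: W = 5443.38 J, t = 55.998 s
P = W/t = 5443.38/55.998 = 97.2068 W = 0.09721 kW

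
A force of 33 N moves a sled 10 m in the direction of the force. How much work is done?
W = F·d = (33)(10) = 330.0 J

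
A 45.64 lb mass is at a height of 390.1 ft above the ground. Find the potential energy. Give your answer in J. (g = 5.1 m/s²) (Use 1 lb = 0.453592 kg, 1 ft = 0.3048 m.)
Convert to SI: m = 20.7019 kg, h = 118.902 m
PE = mgh = (20.7019)(5.1)(118.902) = 12550 J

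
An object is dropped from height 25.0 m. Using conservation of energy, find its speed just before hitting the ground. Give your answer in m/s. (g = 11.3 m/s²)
mgh = ½mv² ⇒ v = √(2gh) = √(2·11.3·25.0) = 23.77 m/s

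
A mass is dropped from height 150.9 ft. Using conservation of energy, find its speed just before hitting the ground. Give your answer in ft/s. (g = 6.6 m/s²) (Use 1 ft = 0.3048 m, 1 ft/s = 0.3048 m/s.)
Convert to SI: h = 45.9943 m
mgh = ½mv² ⇒ v = √(2gh) = √(2·6.6·45.9943) = 24.6399 m/s = 80.84 ft/s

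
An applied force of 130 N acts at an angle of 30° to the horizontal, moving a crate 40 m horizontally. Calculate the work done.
W = F·d·cosθ = (130)(40)cos(30°) = 4503 J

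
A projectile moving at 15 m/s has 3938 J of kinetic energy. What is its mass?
m = 2·KE/v² = 2·3938/(15)² = 35.0 kg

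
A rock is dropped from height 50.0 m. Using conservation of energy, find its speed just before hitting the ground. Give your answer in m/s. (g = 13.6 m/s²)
mgh = ½mv² ⇒ v = √(2gh) = √(2·13.6·50.0) = 36.88 m/s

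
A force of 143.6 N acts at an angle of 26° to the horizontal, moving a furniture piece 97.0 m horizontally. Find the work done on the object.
W = F·d·cosθ = (143.6)(97.0)cos(26°) = 12520 J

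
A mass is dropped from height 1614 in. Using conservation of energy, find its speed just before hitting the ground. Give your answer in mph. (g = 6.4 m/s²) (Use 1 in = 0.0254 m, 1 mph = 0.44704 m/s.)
Convert to SI: h = 40.9956 m
mgh = ½mv² ⇒ v = √(2gh) = √(2·6.4·40.9956) = 22.9073 m/s = 51.24 mph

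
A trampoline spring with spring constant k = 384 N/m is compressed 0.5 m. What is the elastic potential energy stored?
PE = ½kx² = ½(384)(0.5)² = 48.0 J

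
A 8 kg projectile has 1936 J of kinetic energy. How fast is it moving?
v = √(2·KE/m) = √(2·1936/8) = 22.0 m/s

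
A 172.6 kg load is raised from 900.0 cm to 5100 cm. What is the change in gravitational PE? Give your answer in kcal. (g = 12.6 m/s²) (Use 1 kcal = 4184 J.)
Convert to SI: m = 172.6 kg, Δh = 42.0 m
ΔPE = mgΔh = (172.6)(12.6)(42.0) = 91339.9 J = 21.83 kcal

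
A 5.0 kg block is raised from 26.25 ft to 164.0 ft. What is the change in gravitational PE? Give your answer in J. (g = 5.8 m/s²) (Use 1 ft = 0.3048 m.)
Convert to SI: m = 5.0 kg, Δh = 41.9862 m
ΔPE = mgΔh = (5.0)(5.8)(41.9862) = 1218 J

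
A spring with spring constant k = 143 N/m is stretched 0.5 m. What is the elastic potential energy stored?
PE = ½kx² = ½(143)(0.5)² = 17.88 J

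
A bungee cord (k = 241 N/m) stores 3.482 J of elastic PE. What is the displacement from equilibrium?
x = √(2·PE/k) = √(2·3.482/241) = 0.17 m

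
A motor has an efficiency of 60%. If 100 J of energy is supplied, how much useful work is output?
W_out = η·W_in = 0.6·100 = 60.0 J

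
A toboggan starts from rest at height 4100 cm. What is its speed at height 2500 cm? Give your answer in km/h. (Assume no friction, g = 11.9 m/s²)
Convert to SI: h₁−h₂ = 16.0 m
mgh₁ = mgh₂ + ½mv² ⇒ v = √(2g(h₁−h₂)) = √(2·11.9·16.0) = 19.5141 m/s = 70.25 km/h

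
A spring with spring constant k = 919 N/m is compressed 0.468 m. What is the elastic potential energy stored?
PE = ½kx² = ½(919)(0.468)² = 100.6 J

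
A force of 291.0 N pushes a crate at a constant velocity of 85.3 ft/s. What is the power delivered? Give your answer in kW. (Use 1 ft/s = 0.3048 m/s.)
Convert to SI: F = 291.0 N, v = 25.9994 m/s
P = Fv = (291.0)(25.9994) = 7565.84 W = 7.566 kW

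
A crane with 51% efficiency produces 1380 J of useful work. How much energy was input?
W_in = W_out/η = 1380/0.51 = 2706 J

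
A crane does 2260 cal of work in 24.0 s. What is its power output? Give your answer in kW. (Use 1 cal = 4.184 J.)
Convert to SI: W = 9455.84 J, t = 24.0 s
P = W/t = 9455.84/24.0 = 393.993 W = 0.394 kW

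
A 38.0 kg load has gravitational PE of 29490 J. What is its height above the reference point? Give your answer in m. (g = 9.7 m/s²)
h = PE/(mg) = 29490.0/(38.0·9.7) = 80.01 m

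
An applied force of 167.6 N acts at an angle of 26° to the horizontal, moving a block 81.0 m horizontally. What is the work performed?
W = F·d·cosθ = (167.6)(81.0)cos(26°) = 12200 J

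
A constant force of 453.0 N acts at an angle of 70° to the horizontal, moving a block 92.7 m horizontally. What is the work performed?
W = F·d·cosθ = (453.0)(92.7)cos(70°) = 14360 J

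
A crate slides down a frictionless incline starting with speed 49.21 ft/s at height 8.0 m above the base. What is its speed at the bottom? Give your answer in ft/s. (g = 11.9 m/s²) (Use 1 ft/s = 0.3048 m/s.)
Convert to SI: v₀ = 14.9992 m/s, h = 8.0 m
½mv₀² + mgh = ½mv² ⇒ v = √(v₀² + 2gh) = √(14.9992² + 2·11.9·8.0) = 20.3808 m/s = 66.87 ft/s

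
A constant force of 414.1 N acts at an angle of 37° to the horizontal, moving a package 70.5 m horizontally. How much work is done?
W = F·d·cosθ = (414.1)(70.5)cos(37°) = 23320 J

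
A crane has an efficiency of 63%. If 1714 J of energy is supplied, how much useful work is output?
W_out = η·W_in = 0.63·1714 = 1079.82 J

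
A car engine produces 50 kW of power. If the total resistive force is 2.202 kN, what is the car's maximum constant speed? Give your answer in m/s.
Convert to SI: F = 2202.0 N
P = Fv ⇒ v = P/F = 50000 W/2202.0 N = 22.71 m/s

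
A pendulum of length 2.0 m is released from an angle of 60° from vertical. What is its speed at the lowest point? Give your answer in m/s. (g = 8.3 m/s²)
h = L(1 − cosθ) = 2.0(1 − cos60°) = 1.0 m
v = √(2gh) = √(2·8.3·1.0) = 4.074 m/s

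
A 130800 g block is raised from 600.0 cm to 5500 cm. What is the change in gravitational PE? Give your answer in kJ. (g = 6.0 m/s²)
Convert to SI: m = 130.8 kg, Δh = 49.0 m
ΔPE = mgΔh = (130.8)(6.0)(49.0) = 38455.2 J = 38.46 kJ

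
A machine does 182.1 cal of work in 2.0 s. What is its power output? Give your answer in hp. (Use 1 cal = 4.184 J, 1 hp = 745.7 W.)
Convert to SI: W = 761.906 J, t = 2.0 s
P = W/t = 761.906/2.0 = 380.953 W = 0.5109 hp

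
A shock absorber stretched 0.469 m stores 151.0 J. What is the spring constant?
k = 2·PE/x² = 2·151.0/(0.469)² = 1373 N/m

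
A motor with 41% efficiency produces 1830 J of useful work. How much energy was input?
W_in = W_out/η = 1830/0.41 = 4463 J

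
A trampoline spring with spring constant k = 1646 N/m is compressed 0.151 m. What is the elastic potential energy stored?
PE = ½kx² = ½(1646)(0.151)² = 18.77 J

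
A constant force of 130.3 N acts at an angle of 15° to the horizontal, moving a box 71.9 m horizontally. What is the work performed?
W = F·d·cosθ = (130.3)(71.9)cos(15°) = 9049 J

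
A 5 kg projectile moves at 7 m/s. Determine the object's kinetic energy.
KE = ½mv² = ½(5)(7)² = 122.5 J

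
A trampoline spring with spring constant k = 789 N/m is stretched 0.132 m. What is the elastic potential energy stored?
PE = ½kx² = ½(789)(0.132)² = 6.874 J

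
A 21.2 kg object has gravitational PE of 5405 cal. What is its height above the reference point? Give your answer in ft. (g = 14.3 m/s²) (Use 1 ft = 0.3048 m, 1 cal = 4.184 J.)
Convert to SI: m = 21.2 kg, PE = 22614.5 J
h = PE/(mg) = 22614.5/(21.2·14.3) = 74.596 m = 244.7 ft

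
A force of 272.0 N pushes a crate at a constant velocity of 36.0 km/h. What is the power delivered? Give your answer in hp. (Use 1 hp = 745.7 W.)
Convert to SI: F = 272.0 N, v = 10.0 m/s
P = Fv = (272.0)(10.0) = 2720.0 W = 3.648 hp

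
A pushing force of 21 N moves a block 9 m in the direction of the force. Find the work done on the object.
W = F·d = (21)(9) = 189.0 J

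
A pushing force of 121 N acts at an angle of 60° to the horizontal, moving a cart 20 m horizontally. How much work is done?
W = F·d·cosθ = (121)(20)cos(60°) = 1210 J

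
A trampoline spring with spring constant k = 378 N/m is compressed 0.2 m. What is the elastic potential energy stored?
PE = ½kx² = ½(378)(0.2)² = 7.56 J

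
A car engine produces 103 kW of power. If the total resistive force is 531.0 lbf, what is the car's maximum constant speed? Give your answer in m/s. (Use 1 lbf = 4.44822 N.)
Convert to SI: F = 2362.0 N
P = Fv ⇒ v = P/F = 103000 W/2362.0 N = 43.61 m/s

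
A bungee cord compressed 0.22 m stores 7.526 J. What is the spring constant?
k = 2·PE/x² = 2·7.526/(0.22)² = 311.0 N/m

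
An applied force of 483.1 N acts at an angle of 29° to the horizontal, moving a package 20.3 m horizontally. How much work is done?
W = F·d·cosθ = (483.1)(20.3)cos(29°) = 8577 J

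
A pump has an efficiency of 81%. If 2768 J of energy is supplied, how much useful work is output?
W_out = η·W_in = 0.81·2768 = 2242.08 J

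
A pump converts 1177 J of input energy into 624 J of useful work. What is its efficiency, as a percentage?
η = W_out/W_in = 624/1177 = 53.02%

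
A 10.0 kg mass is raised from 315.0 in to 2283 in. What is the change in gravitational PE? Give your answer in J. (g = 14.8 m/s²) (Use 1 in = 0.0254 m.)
Convert to SI: m = 10.0 kg, Δh = 49.9872 m
ΔPE = mgΔh = (10.0)(14.8)(49.9872) = 7398 J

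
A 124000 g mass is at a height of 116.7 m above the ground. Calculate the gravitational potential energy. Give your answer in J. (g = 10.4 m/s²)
Convert to SI: m = 124.0 kg, h = 116.7 m
PE = mgh = (124.0)(10.4)(116.7) = 150500 J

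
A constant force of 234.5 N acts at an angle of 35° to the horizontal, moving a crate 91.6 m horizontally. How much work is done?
W = F·d·cosθ = (234.5)(91.6)cos(35°) = 17600 J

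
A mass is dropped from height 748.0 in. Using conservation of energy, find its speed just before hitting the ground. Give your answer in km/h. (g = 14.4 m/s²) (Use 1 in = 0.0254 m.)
Convert to SI: h = 18.9992 m
mgh = ½mv² ⇒ v = √(2gh) = √(2·14.4·18.9992) = 23.3918 m/s = 84.21 km/h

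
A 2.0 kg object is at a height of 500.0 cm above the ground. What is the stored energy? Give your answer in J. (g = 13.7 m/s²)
Convert to SI: m = 2.0 kg, h = 5.0 m
PE = mgh = (2.0)(13.7)(5.0) = 137.0 J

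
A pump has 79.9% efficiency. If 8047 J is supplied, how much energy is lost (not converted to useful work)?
W_lost = W_in(1 − η) = 8047·(1 − 0.799) = 1617 J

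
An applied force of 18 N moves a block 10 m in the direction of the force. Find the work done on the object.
W = F·d = (18)(10) = 180.0 J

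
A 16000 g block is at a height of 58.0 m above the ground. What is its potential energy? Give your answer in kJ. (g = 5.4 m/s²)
Convert to SI: m = 16.0 kg, h = 58.0 m
PE = mgh = (16.0)(5.4)(58.0) = 5011.2 J = 5.011 kJ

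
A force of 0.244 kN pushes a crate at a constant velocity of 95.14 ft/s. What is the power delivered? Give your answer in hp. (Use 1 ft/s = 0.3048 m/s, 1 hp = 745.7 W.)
Convert to SI: F = 244.0 N, v = 28.9987 m/s
P = Fv = (244.0)(28.9987) = 7075.68 W = 9.489 hp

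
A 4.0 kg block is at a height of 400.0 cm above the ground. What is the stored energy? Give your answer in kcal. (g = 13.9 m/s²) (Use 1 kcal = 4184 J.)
Convert to SI: m = 4.0 kg, h = 4.0 m
PE = mgh = (4.0)(13.9)(4.0) = 222.4 J = 0.05315 kcal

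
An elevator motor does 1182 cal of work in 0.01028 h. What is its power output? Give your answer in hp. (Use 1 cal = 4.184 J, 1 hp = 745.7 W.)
Convert to SI: W = 4945.49 J, t = 37.008 s
P = W/t = 4945.49/37.008 = 133.633 W = 0.1792 hp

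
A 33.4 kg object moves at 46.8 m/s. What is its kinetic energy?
KE = ½mv² = ½(33.4)(46.8)² = 36580 J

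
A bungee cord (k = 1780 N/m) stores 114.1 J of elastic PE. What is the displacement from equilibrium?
x = √(2·PE/k) = √(2·114.1/1780) = 0.3581 m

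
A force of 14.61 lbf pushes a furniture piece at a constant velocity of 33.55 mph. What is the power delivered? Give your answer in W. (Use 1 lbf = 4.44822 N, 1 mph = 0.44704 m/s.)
Convert to SI: F = 64.9885 N, v = 14.9982 m/s
P = Fv = (64.9885)(14.9982) = 974.7 W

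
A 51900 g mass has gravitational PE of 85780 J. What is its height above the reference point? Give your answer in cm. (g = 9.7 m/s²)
Convert to SI: m = 51.9 kg, PE = 85780.0 J
h = PE/(mg) = 85780.0/(51.9·9.7) = 170.391 m = 17040 cm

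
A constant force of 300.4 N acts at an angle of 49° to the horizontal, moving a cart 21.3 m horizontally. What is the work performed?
W = F·d·cosθ = (300.4)(21.3)cos(49°) = 4198 J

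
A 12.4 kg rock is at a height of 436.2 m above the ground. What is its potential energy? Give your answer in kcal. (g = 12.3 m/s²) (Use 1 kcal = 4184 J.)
PE = mgh = (12.4)(12.3)(436.2) = 66529.2 J = 15.9 kcal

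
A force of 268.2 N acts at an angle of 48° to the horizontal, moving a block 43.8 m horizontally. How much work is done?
W = F·d·cosθ = (268.2)(43.8)cos(48°) = 7860 J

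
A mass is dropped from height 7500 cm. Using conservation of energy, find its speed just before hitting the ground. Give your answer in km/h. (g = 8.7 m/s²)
Convert to SI: h = 75.0 m
mgh = ½mv² ⇒ v = √(2gh) = √(2·8.7·75.0) = 36.1248 m/s = 130.0 km/h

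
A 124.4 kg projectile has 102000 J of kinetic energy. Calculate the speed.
v = √(2·KE/m) = √(2·102000/124.4) = 40.5 m/s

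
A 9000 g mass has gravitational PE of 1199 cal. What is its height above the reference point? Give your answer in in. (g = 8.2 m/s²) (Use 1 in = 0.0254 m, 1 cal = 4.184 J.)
Convert to SI: m = 9.0 kg, PE = 5016.62 J
h = PE/(mg) = 5016.62/(9.0·8.2) = 67.9758 m = 2676 in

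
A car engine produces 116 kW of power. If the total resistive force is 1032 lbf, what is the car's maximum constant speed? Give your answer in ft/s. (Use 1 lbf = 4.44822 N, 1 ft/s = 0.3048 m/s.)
Convert to SI: F = 4590.56 N
P = Fv ⇒ v = P/F = 116000 W/4590.56 N = 25.2692 m/s = 82.9 ft/s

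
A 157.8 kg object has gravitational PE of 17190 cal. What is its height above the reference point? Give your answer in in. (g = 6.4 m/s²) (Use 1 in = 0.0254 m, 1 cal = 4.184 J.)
Convert to SI: m = 157.8 kg, PE = 71923.0 J
h = PE/(mg) = 71923.0/(157.8·6.4) = 71.2165 m = 2804 in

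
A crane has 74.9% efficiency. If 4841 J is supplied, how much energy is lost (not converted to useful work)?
W_lost = W_in(1 − η) = 4841·(1 − 0.749) = 1215 J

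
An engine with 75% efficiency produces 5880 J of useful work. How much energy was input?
W_in = W_out/η = 5880/0.75 = 7840 J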